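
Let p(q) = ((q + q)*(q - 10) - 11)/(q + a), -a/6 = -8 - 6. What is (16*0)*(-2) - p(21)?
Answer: -451/105 ≈ -4.2952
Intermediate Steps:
a = 84 (a = -6*(-8 - 6) = -6*(-14) = 84)
p(q) = (-11 + 2*q*(-10 + q))/(84 + q) (p(q) = ((q + q)*(q - 10) - 11)/(q + 84) = ((2*q)*(-10 + q) - 11)/(84 + q) = (2*q*(-10 + q) - 11)/(84 + q) = (-11 + 2*q*(-10 + q))/(84 + q))
(16*0)*(-2) - p(21) = (16*0)*(-2) - (-11 - 20*21 + 2*21**2)/(84 + 21) = 0*(-2) - (-11 - 420 + 2*441)/105 = 0 - (-11 - 420 + 882)/105 = 0 - 451/105 = -451/105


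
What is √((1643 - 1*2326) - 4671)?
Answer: I*√5354 ≈ 73.171*I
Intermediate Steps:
√((1643 - 1*2326) - 4671) = √((1643 - 2326) - 4671) = √(-683 - 4671) = √(-5354) = I*√5354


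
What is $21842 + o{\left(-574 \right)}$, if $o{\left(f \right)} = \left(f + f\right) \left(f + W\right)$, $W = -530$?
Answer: $1289234$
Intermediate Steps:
$o{\left(f \right)} = 2 f \left(-530 + f\right)$ ($o{\left(f \right)} = \left(f + f\right) \left(f - 530\right) = 2 f \left(-530 + f\right)$)
$21842 + o{\left(-574 \right)} = 21842 + 2 \left(-574\right) \left(-530 - 574\right) = 21842 + 2 \left(-574\right) \left(-1104\right) = 21842 + 1267392 = 1289234$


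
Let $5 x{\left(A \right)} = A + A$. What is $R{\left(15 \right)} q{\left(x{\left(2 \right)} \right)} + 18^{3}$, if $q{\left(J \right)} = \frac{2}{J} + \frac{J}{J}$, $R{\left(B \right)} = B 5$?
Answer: $\frac{12189}{2} \approx 6094.5$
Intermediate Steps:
$x{\left(A \right)} = \frac{2 A}{5}$ ($x{\left(A \right)} = \frac{A + A}{5} = \frac{2 A}{5}$)
$R{\left(B \right)} = 5 B$
$q{\left(J \right)} = 1 + \frac{2}{J}$ ($q{\left(J \right)} = \frac{2}{J} + 1 = 1 + \frac{2}{J}$)
$R{\left(15 \right)} q{\left(x{\left(2 \right)} \right)} + 18^{3} = 5 \cdot 15 \frac{2 + \frac{2}{5} \cdot 2}{\frac{2}{5} \cdot 2} + 18^{3} = 75 \frac{2 + \frac{4}{5}}{\frac{4}{5}} + 5832 = 75 \cdot \frac{5}{4} \cdot \frac{14}{5} + 5832 = 75 \cdot \frac{7}{2} + 5832 = \frac{525}{2} + 5832 = \frac{12189}{2}$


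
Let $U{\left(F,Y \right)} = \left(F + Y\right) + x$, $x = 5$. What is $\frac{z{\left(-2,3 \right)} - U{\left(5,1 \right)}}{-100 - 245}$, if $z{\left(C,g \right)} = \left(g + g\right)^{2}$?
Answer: $- \frac{5}{69} \approx -0.072464$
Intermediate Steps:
$U{\left(F,Y \right)} = 5 + F + Y$ ($U{\left(F,Y \right)} = \left(F + Y\right) + 5 = 5 + F + Y$)
$z{\left(C,g \right)} = 4 g^{2}$ ($z{\left(C,g \right)} = \left(2 g\right)^{2} = 4 g^{2}$)
$\frac{z{\left(-2,3 \right)} - U{\left(5,1 \right)}}{-100 - 245} = \frac{4 \cdot 3^{2} - \left(5 + 5 + 1\right)}{-100 - 245} = \frac{4 \cdot 9 - 11}{-345} = - \frac{36 - 11}{345} = \left(- \frac{1}{345}\right) 25 = - \frac{5}{69}$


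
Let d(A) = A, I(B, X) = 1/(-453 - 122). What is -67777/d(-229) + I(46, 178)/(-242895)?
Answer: 9466049288854/31983199125 ≈ 295.97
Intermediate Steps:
I(B, X) = -1/575 (I(B, X) = 1/(-575) = -1/575)
-67777/d(-229) + I(46, 178)/(-242895) = -67777/(-229) - 1/575/(-242895) = -67777*(-1/229) - 1/575*(-1/242895) = 67777/229 + 1/139664625 = 9466049288854/31983199125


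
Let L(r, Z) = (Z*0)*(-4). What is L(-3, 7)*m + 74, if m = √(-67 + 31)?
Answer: 74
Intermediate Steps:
L(r, Z) = 0 (L(r, Z) = 0*(-4) = 0)
m = 6*I (m = √(-36) = 6*I ≈ 6.0*I)
L(-3, 7)*m + 74 = 0*(6*I) + 74 = 0 + 74 = 74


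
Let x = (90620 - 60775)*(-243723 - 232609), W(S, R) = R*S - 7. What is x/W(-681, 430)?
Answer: 14216128540/292837 ≈ 48546.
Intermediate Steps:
W(S, R) = -7 + R*S
x = -14216128540 (x = 29845*(-476332) = -14216128540)
x/W(-681, 430) = -14216128540/(-7 + 430*(-681)) = -14216128540/(-7 - 292830) = -14216128540/(-292837) = -14216128540*(-1/292837) = 14216128540/292837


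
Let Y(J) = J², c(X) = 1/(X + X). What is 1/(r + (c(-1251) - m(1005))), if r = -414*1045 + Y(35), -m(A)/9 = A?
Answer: -2502/1056744721 ≈ -2.3676e-6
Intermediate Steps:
c(X) = 1/(2*X)
m(A) = -9*A
r = -431405 (r = -414*1045 + 35² = -432630 + 1225 = -431405)
1/(r + (c(-1251) - m(1005))) = 1/(-431405 + ((½)/(-1251) - (-9)*1005)) = 1/(-431405 + ((½)*(-1/1251) - 1*(-9045))) = 1/(-431405 + (-1/2502 + 9045)) = 1/(-431405 + 22630589/2502) = 1/(-1056744721/2502) = -2502/1056744721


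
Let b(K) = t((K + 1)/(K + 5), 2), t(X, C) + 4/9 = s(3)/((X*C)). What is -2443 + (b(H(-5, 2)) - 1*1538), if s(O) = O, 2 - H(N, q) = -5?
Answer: -143251/36 ≈ -3979.2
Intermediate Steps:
H(N, q) = 7 (H(N, q) = 2 - 1*(-5) = 2 + 5 = 7)
t(X, C) = -4/9 + 3/(C*X) (t(X, C) = -4/9 + 3/((X*C)) = -4/9 + 3/((C*X)) = -4/9 + 3*(1/(C*X)) = -4/9 + 3/(C*X))
b(K) = -4/9 + 3*(5 + K)/(2*(1 + K)) (b(K) = -4/9 + 3/(2*((K + 1)/(K + 5))) = -4/9 + 3*(1/2)/((1 + K)/(5 + K)) = -4/9 + 3*(1/2)*((5 + K)/(1 + K)) = -4/9 + 3*(5 + K)/(2*(1 + K)))
-2443 + (b(H(-5, 2)) - 1*1538) = -2443 + ((127 + 19*7)/(18*(1 + 7)) - 1*1538) = -2443 + ((1/18)*(127 + 133)/8 - 1538) = -2443 + ((1/18)*(1/8)*260 - 1538) = -2443 + (65/36 - 1538) = -2443 - 55303/36 = -143251/36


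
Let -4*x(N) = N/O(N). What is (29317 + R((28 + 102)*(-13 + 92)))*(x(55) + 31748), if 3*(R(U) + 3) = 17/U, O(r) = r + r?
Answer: 76462797627977/82160 ≈ 9.3066e+8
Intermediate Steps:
O(r) = 2*r
R(U) = -3 + 17/(3*U) (R(U) = -3 + (17/U)/3 = -3 + 17/(3*U))
x(N) = -⅛ (x(N) = -N/(4*(2*N)) = -N*1/(2*N)/4 = -¼*½ = -⅛)
(29317 + R((28 + 102)*(-13 + 92)))*(x(55) + 31748) = (29317 + (-3 + 17/(3*(((28 + 102)*(-13 + 92))))))*(-⅛ + 31748) = (29317 + (-3 + 17/(3*((130*79)))))*(253983/8) = (29317 + (-3 + (17/3)/10270))*(253983/8) = (29317 + (-3 + (17/3)*(1/10270)))*(253983/8) = (29317 + (-3 + 17/30810))*(253983/8) = (29317 - 92413/30810)*(253983/8) = (903164357/30810)*(253983/8) = 76462797627977/82160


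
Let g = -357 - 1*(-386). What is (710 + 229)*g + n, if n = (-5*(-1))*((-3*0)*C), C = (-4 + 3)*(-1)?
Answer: 27231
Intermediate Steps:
C = 1 (C = -1*(-1) = 1)
g = 29 (g = -357 + 386 = 29)
n = 0 (n = (-5*(-1))*(-3*0*1) = 5*(0*1) = 5*0 = 0)
(710 + 229)*g + n = (710 + 229)*29 + 0 = 939*29 + 0 = 27231 + 0 = 27231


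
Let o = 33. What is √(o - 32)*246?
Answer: 246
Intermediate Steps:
√(o - 32)*246 = √(33 - 32)*246 = √1*246 = 1*246 = 246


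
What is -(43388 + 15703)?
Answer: -59091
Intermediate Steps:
-(43388 + 15703) = -1*59091 = -59091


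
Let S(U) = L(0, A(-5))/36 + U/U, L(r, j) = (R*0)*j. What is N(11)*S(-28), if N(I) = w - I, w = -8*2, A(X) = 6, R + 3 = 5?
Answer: -27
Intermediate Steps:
R = 2 (R = -3 + 5 = 2)
L(r, j) = 0 (L(r, j) = (2*0)*j = 0*j = 0)
w = -16
N(I) = -16 - I
S(U) = 1 (S(U) = 0/36 + U/U = 0*(1/36) + 1 = 0 + 1 = 1)
N(11)*S(-28) = (-16 - 1*11)*1 = (-16 - 11)*1 = -27*1 = -27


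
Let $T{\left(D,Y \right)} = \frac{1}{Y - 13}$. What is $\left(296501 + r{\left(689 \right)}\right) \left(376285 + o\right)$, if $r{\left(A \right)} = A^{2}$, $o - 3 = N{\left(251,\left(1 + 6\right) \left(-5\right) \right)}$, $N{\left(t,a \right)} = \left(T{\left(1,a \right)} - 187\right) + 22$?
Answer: $\frac{2320594529911}{8} \approx 2.9007 \cdot 10^{11}$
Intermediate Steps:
$T{\left(D,Y \right)} = \frac{1}{-13 + Y}$
$N{\left(t,a \right)} = -165 + \frac{1}{-13 + a}$ ($N{\left(t,a \right)} = \left(\frac{1}{-13 + a} - 187\right) + 22 = \left(-187 + \frac{1}{-13 + a}\right) + 22 = -165 + \frac{1}{-13 + a}$)
$o = - \frac{7777}{48}$ ($o = 3 + \frac{2146 - 165 \left(1 + 6\right) \left(-5\right)}{-13 + \left(1 + 6\right) \left(-5\right)} = 3 + \frac{2146 - 165 \cdot 7 \left(-5\right)}{-13 + 7 \left(-5\right)} = 3 + \frac{2146 - -5775}{-13 - 35} = 3 + \frac{2146 + 5775}{-48} = 3 - \frac{7921}{48} = - \frac{7777}{48} \approx -162.02$)
$\left(296501 + r{\left(689 \right)}\right) \left(376285 + o\right) = \left(296501 + 689^{2}\right) \left(376285 - \frac{7777}{48}\right) = \left(296501 + 474721\right) \frac{18053903}{48} = 771222 \cdot \frac{18053903}{48} = \frac{2320594529911}{8}$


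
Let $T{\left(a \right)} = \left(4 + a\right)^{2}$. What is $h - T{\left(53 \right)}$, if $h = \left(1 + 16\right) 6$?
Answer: $-3147$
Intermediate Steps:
$h = 102$ ($h = 17 \cdot 6 = 102$)
$h - T{\left(53 \right)} = 102 - \left(4 + 53\right)^{2} = 102 - 57^{2} = 102 - 3249 = -3147$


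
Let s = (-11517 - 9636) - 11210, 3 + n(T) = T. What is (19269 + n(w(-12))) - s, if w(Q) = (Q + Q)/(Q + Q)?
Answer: 51630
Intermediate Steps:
w(Q) = 1 (w(Q) = (2*Q)/((2*Q)) = (2*Q)*(1/(2*Q)) = 1)
n(T) = -3 + T
s = -32363 (s = -21153 - 11210 = -32363)
(19269 + n(w(-12))) - s = (19269 + (-3 + 1)) - 1*(-32363) = (19269 - 2) + 32363 = 19267 + 32363 = 51630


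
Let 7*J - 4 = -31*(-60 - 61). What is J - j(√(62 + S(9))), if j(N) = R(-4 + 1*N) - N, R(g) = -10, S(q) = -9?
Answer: 3825/7 + √53 ≈ 553.71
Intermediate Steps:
j(N) = -10 - N
J = 3755/7 (J = 4/7 + (-31*(-60 - 61))/7 = 4/7 + (-31*(-121))/7 = 4/7 + (⅐)*3751 = 4/7 + 3751/7 = 3755/7 ≈ 536.43)
J - j(√(62 + S(9))) = 3755/7 - (-10 - √(62 - 9)) = 3755/7 - (-10 - √53) = 3755/7 + (10 + √53) = 3825/7 + √53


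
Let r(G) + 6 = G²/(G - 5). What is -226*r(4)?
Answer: 4972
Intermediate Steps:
r(G) = -6 + G²/(-5 + G) (r(G) = -6 + G²/(G - 5) = -6 + G²/(-5 + G))
-226*r(4) = -226*(30 + 4² - 6*4)/(-5 + 4) = -226*(30 + 16 - 24)/(-1) = -(-226)*22 = -226*(-22) = 4972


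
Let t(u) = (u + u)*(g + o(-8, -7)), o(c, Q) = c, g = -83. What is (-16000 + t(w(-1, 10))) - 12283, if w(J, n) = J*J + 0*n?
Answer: -28465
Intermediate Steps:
w(J, n) = J**2 (w(J, n) = J**2 + 0 = J**2)
t(u) = -182*u (t(u) = (u + u)*(-83 - 8) = (2*u)*(-91) = -182*u)
(-16000 + t(w(-1, 10))) - 12283 = (-16000 - 182*(-1)**2) - 12283 = (-16000 - 182*1) - 12283 = (-16000 - 182) - 12283 = -16182 - 12283 = -28465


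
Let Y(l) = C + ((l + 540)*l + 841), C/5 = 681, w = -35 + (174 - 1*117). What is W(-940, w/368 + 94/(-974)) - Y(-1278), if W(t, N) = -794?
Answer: -948204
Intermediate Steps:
w = 22 (w = -35 + (174 - 117) = -35 + 57 = 22)
C = 3405 (C = 5*681 = 3405)
Y(l) = 4246 + l*(540 + l) (Y(l) = 3405 + ((l + 540)*l + 841) = 3405 + ((540 + l)*l + 841) = 3405 + (l*(540 + l) + 841) = 3405 + (841 + l*(540 + l)) = 4246 + l*(540 + l))
W(-940, w/368 + 94/(-974)) - Y(-1278) = -794 - (4246 + (-1278)² + 540*(-1278)) = -794 - (4246 + 1633284 - 690120) = -794 - 1*947410 = -794 - 947410 = -948204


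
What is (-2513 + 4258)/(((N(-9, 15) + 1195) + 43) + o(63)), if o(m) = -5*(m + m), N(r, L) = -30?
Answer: 1745/578 ≈ 3.0190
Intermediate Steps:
o(m) = -10*m
(-2513 + 4258)/(((N(-9, 15) + 1195) + 43) + o(63)) = (-2513 + 4258)/(((-30 + 1195) + 43) - 10*63) = 1745/((1165 + 43) - 630) = 1745/(1208 - 630) = 1745/578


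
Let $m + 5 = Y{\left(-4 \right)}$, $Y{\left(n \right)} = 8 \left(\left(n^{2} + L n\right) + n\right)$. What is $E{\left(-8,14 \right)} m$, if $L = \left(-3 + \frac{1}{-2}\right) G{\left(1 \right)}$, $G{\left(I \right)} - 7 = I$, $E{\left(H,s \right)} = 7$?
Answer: $6909$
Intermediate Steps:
$G{\left(I \right)} = 7 + I$
$L = -28$ ($L = \left(-3 + \frac{1}{-2}\right) \left(7 + 1\right) = \left(-3 - \frac{1}{2}\right) 8 = \left(- \frac{7}{2}\right) 8 = -28$)
$Y{\left(n \right)} = - 216 n + 8 n^{2}$ ($Y{\left(n \right)} = 8 \left(\left(n^{2} - 28 n\right) + n\right) = 8 \left(n^{2} - 27 n\right) = - 216 n + 8 n^{2}$)
$m = 987$ ($m = -5 + 8 \left(-4\right) \left(-27 - 4\right) = -5 + 8 \left(-4\right) \left(-31\right) = -5 + 992 = 987$)
$E{\left(-8,14 \right)} m = 7 \cdot 987 = 6909$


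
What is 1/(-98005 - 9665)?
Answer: -1/107670 ≈ -9.2876e-6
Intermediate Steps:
1/(-98005 - 9665) = 1/(-107670) = -1/107670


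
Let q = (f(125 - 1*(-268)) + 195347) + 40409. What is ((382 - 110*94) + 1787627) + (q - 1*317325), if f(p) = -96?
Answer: 1696004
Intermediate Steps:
q = 235660 (q = (-96 + 195347) + 40409 = 195251 + 40409 = 235660)
((382 - 110*94) + 1787627) + (q - 1*317325) = ((382 - 110*94) + 1787627) + (235660 - 1*317325) = ((382 - 10340) + 1787627) + (235660 - 317325) = (-9958 + 1787627) - 81665 = 1777669 - 81665 = 1696004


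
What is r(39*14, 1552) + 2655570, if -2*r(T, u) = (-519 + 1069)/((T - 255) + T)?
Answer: 2222711815/837 ≈ 2.6556e+6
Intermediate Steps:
r(T, u) = -275/(-255 + 2*T) (r(T, u) = -(-519 + 1069)/(2*((T - 255) + T)) = -275/((-255 + T) + T) = -275/(-255 + 2*T))
r(39*14, 1552) + 2655570 = -275/(-255 + 2*(39*14)) + 2655570 = -275/(-255 + 2*546) + 2655570 = -275/(-255 + 1092) + 2655570 = -275/837 + 2655570 = 2222711815/837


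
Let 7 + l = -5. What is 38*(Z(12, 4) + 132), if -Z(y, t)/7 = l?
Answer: 8208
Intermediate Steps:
l = -12 (l = -7 - 5 = -12)
Z(y, t) = 84 (Z(y, t) = -7*(-12) = 84)
38*(Z(12, 4) + 132) = 38*(84 + 132) = 38*216 = 8208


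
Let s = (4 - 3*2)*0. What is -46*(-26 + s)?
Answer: 1196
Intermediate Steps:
s = 0 (s = (4 - 6)*0 = -2*0 = 0)
-46*(-26 + s) = -46*(-26 + 0) = -46*(-26) = 1196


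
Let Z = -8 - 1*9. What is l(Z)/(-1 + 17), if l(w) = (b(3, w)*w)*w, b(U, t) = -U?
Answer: -867/16 ≈ -54.188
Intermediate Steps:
Z = -17 (Z = -8 - 9 = -17)
l(w) = -3*w**2 (l(w) = ((-1*3)*w)*w = (-3*w)*w = -3*w**2)
l(Z)/(-1 + 17) = (-3*(-17)**2)/(-1 + 17) = -3*289/16 = -867*1/16 = -867/16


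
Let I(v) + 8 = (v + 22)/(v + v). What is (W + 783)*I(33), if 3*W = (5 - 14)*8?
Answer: -10879/2 ≈ -5439.5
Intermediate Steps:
I(v) = -8 + (22 + v)/(2*v) (I(v) = -8 + (v + 22)/(v + v) = -8 + (22 + v)/((2*v)) = -8 + (22 + v)*(1/(2*v)) = -8 + (22 + v)/(2*v))
W = -24 (W = ((5 - 14)*8)/3 = (-9*8)/3 = (1/3)*(-72) = -24)
(W + 783)*I(33) = (-24 + 783)*(-15/2 + 11/33) = 759*(-15/2 + 11*(1/33)) = 759*(-15/2 + 1/3) = 759*(-43/6) = -10879/2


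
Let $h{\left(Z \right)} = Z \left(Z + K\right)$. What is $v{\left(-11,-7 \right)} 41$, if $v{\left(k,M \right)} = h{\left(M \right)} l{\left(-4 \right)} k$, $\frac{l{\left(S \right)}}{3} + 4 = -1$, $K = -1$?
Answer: $378840$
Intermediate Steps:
$l{\left(S \right)} = -15$ ($l{\left(S \right)} = -12 + 3 \left(-1\right) = -12 - 3 = -15$)
$h{\left(Z \right)} = Z \left(-1 + Z\right)$ ($h{\left(Z \right)} = Z \left(Z - 1\right) = Z \left(-1 + Z\right)$)
$v{\left(k,M \right)} = - 15 M k \left(-1 + M\right)$ ($v{\left(k,M \right)} = M \left(-1 + M\right) \left(-15\right) k = - 15 M \left(-1 + M\right) k = - 15 M k \left(-1 + M\right)$)
$v{\left(-11,-7 \right)} 41 = 15 \left(-7\right) \left(-11\right) \left(1 - -7\right) 41 = 15 \left(-7\right) \left(-11\right) \left(1 + 7\right) 41 = 15 \left(-7\right) \left(-11\right) 8 \cdot 41 = 9240 \cdot 41 = 378840$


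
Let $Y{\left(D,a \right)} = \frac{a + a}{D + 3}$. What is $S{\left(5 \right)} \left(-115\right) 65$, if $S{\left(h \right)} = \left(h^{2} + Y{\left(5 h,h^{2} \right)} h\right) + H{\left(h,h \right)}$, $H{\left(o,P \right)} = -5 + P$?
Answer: $- \frac{3550625}{14} \approx -2.5362 \cdot 10^{5}$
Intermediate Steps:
$Y{\left(D,a \right)} = \frac{2 a}{3 + D}$
$S{\left(h \right)} = -5 + h + h^{2} + \frac{2 h^{3}}{3 + 5 h}$ ($S{\left(h \right)} = \left(h^{2} + \frac{2 h^{2}}{3 + 5 h} h\right) + \left(-5 + h\right) = \left(h^{2} + \frac{2 h^{3}}{3 + 5 h}\right) + \left(-5 + h\right) = -5 + h + h^{2} + \frac{2 h^{3}}{3 + 5 h}$)
$S{\left(5 \right)} \left(-115\right) 65 = \frac{-15 - 110 + 7 \cdot 5^{3} + 8 \cdot 5^{2}}{3 + 5 \cdot 5} \left(-115\right) 65 = \frac{-15 - 110 + 7 \cdot 125 + 8 \cdot 25}{3 + 25} \left(-115\right) 65 = \frac{-15 - 110 + 875 + 200}{28} \left(-115\right) 65 = \frac{1}{28} \cdot 950 \left(-115\right) 65 = \frac{475}{14} \left(-115\right) 65 = \left(- \frac{54625}{14}\right) 65 = - \frac{3550625}{14}$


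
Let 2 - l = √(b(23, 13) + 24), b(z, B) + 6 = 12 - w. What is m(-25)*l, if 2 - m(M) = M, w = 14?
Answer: -54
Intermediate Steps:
m(M) = 2 - M
b(z, B) = -8 (b(z, B) = -6 + (12 - 1*14) = -6 + (12 - 14) = -6 - 2 = -8)
l = -2 (l = 2 - √(-8 + 24) = 2 - √16 = 2 - 1*4 = 2 - 4 = -2)
m(-25)*l = (2 - 1*(-25))*(-2) = (2 + 25)*(-2) = 27*(-2) = -54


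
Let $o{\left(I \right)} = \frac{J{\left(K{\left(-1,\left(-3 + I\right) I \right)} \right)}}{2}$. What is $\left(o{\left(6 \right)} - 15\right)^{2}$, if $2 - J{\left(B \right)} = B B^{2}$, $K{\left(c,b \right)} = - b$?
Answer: $8421604$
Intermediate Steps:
$J{\left(B \right)} = 2 - B^{3}$ ($J{\left(B \right)} = 2 - B B^{2} = 2 - B^{3}$)
$o{\left(I \right)} = 1 + \frac{I^{3} \left(-3 + I\right)^{3}}{2}$ ($o{\left(I \right)} = \frac{2 - \left(- \left(-3 + I\right) I\right)^{3}}{2} = \left(2 - \left(- I \left(-3 + I\right)\right)^{3}\right) \frac{1}{2} = \left(2 - - I^{3} \left(-3 + I\right)^{3}\right) \frac{1}{2} = \left(2 + I^{3} \left(-3 + I\right)^{3}\right) \frac{1}{2} = 1 + \frac{I^{3} \left(-3 + I\right)^{3}}{2}$)
$\left(o{\left(6 \right)} - 15\right)^{2} = \left(\left(1 + \frac{6^{3} \left(-3 + 6\right)^{3}}{2}\right) - 15\right)^{2} = \left(\left(1 + \frac{1}{2} \cdot 216 \cdot 3^{3}\right) - 15\right)^{2} = \left(\left(1 + \frac{1}{2} \cdot 216 \cdot 27\right) - 15\right)^{2} = \left(\left(1 + 2916\right) - 15\right)^{2} = \left(2917 - 15\right)^{2} = 2902^{2} = 8421604$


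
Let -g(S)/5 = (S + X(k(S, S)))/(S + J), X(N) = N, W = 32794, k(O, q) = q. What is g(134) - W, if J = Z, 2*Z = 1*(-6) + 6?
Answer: -32804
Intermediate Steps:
Z = 0 (Z = (1*(-6) + 6)/2 = (-6 + 6)/2 = (½)*0 = 0)
J = 0
g(S) = -10 (g(S) = -5*(S + S)/(S + 0) = -5*2*S/S = -5*2 = -10)
g(134) - W = -10 - 1*32794 = -10 - 32794 = -32804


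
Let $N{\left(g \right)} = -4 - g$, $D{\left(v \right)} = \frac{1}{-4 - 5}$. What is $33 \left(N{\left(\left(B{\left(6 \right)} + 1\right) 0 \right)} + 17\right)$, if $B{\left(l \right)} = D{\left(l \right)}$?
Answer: $429$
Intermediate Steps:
$D{\left(v \right)} = - \frac{1}{9}$ ($D{\left(v \right)} = \frac{1}{-9} = - \frac{1}{9}$)
$B{\left(l \right)} = - \frac{1}{9}$
$33 \left(N{\left(\left(B{\left(6 \right)} + 1\right) 0 \right)} + 17\right) = 33 \left(\left(-4 - \left(- \frac{1}{9} + 1\right) 0\right) + 17\right) = 33 \left(\left(-4 - \frac{8}{9} \cdot 0\right) + 17\right) = 33 \left(\left(-4 - 0\right) + 17\right) = 33 \left(\left(-4 + 0\right) + 17\right) = 33 \left(-4 + 17\right) = 33 \cdot 13 = 429$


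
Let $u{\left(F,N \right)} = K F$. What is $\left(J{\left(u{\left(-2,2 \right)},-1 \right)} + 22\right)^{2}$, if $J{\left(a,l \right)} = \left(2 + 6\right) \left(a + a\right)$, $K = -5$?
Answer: $33124$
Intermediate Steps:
$u{\left(F,N \right)} = - 5 F$
$J{\left(a,l \right)} = 16 a$ ($J{\left(a,l \right)} = 8 \cdot 2 a = 16 a$)
$\left(J{\left(u{\left(-2,2 \right)},-1 \right)} + 22\right)^{2} = \left(16 \left(\left(-5\right) \left(-2\right)\right) + 22\right)^{2} = \left(16 \cdot 10 + 22\right)^{2} = \left(160 + 22\right)^{2} = 182^{2} = 33124$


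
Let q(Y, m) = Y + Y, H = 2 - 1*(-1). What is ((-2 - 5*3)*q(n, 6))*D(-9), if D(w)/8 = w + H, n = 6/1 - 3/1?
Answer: 4896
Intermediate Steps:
n = 3 (n = 6*1 - 3*1 = 6 - 3 = 3)
H = 3 (H = 2 + 1 = 3)
q(Y, m) = 2*Y
D(w) = 24 + 8*w (D(w) = 8*(w + 3) = 8*(3 + w) = 24 + 8*w)
((-2 - 5*3)*q(n, 6))*D(-9) = ((-2 - 5*3)*(2*3))*(24 + 8*(-9)) = ((-2 - 15)*6)*(24 - 72) = -17*6*(-48) = -102*(-48) = 4896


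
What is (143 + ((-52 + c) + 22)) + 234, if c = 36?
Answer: 383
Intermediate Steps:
(143 + ((-52 + c) + 22)) + 234 = (143 + ((-52 + 36) + 22)) + 234 = (143 + (-16 + 22)) + 234 = (143 + 6) + 234 = 149 + 234 = 383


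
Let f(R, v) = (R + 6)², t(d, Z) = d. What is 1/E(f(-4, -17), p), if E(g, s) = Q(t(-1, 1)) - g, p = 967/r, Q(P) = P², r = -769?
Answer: -⅓ ≈ -0.33333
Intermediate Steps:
f(R, v) = (6 + R)²
p = -967/769 (p = 967/(-769) = 967*(-1/769) = -967/769 ≈ -1.2575)
E(g, s) = 1 - g (E(g, s) = (-1)² - g = 1 - g)
1/E(f(-4, -17), p) = 1/(1 - (6 - 4)²) = 1/(1 - 1*2²) = 1/(1 - 1*4) = 1/(1 - 4) = 1/(-3) = -⅓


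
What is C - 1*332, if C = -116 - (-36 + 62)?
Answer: -474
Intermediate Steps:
C = -142 (C = -116 - 1*26 = -116 - 26 = -142)
C - 1*332 = -142 - 1*332 = -142 - 332 = -474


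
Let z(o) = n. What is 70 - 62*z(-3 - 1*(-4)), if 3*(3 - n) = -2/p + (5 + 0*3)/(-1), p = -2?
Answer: -596/3 ≈ -198.67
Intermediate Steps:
n = 13/3 (n = 3 - (-2/(-2) + (5 + 0*3)/(-1))/3 = 3 - (-2*(-1/2) + (5 + 0)*(-1))/3 = 3 - (1 + 5*(-1))/3 = 3 - (1 - 5)/3 = 3 - 1/3*(-4) = 3 + 4/3 = 13/3 ≈ 4.3333)
z(o) = 13/3
70 - 62*z(-3 - 1*(-4)) = 70 - 62*13/3 = 70 - 806/3 = -596/3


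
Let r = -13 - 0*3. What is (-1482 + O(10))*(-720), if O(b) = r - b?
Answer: 1083600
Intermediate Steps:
r = -13 (r = -13 - 1*0 = -13 + 0 = -13)
O(b) = -13 - b
(-1482 + O(10))*(-720) = (-1482 + (-13 - 1*10))*(-720) = (-1482 + (-13 - 10))*(-720) = (-1482 - 23)*(-720) = -1505*(-720) = 1083600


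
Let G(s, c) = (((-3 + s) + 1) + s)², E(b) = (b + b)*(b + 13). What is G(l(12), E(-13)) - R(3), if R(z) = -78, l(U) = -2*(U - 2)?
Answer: 1842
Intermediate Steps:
l(U) = 4 - 2*U (l(U) = -2*(-2 + U) = 4 - 2*U)
E(b) = 2*b*(13 + b) (E(b) = (2*b)*(13 + b) = 2*b*(13 + b))
G(s, c) = (-2 + 2*s)² (G(s, c) = ((-2 + s) + s)² = (-2 + 2*s)²)
G(l(12), E(-13)) - R(3) = 4*(-1 + (4 - 2*12))² - 1*(-78) = 4*(-1 + (4 - 24))² + 78 = 4*(-1 - 20)² + 78 = 4*(-21)² + 78 = 4*441 + 78 = 1764 + 78 = 1842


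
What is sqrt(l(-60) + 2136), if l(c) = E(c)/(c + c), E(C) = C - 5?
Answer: sqrt(307662)/12 ≈ 46.223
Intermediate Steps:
E(C) = -5 + C
l(c) = (-5 + c)/(2*c) (l(c) = (-5 + c)/(c + c) = (-5 + c)/((2*c)) = (-5 + c)*(1/(2*c)) = (-5 + c)/(2*c))
sqrt(l(-60) + 2136) = sqrt((1/2)*(-5 - 60)/(-60) + 2136) = sqrt((1/2)*(-1/60)*(-65) + 2136) = sqrt(13/24 + 2136) = sqrt(51277/24) = sqrt(307662)/12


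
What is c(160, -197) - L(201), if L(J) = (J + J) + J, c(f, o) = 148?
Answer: -455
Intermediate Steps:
L(J) = 3*J (L(J) = 2*J + J = 3*J)
c(160, -197) - L(201) = 148 - 3*201 = 148 - 1*603 = 148 - 603 = -455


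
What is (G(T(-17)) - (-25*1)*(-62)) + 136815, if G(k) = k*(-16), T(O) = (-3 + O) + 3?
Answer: 135537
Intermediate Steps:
T(O) = O
G(k) = -16*k
(G(T(-17)) - (-25*1)*(-62)) + 136815 = (-16*(-17) - (-25*1)*(-62)) + 136815 = (272 - (-25)*(-62)) + 136815 = (272 - 1*1550) + 136815 = (272 - 1550) + 136815 = -1278 + 136815 = 135537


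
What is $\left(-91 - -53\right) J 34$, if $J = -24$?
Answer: $31008$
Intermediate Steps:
$\left(-91 - -53\right) J 34 = \left(-91 - -53\right) \left(-24\right) 34 = \left(-91 + 53\right) \left(-24\right) 34 = \left(-38\right) \left(-24\right) 34 = 912 \cdot 34 = 31008$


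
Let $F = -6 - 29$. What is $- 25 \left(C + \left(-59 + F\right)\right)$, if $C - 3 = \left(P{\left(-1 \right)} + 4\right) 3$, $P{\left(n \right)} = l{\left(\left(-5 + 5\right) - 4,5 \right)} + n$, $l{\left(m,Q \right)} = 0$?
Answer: $2050$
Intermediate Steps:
$F = -35$ ($F = -6 - 29 = -35$)
$P{\left(n \right)} = n$ ($P{\left(n \right)} = 0 + n = n$)
$C = 12$ ($C = 3 + \left(-1 + 4\right) 3 = 3 + 3 \cdot 3 = 3 + 9 = 12$)
$- 25 \left(C + \left(-59 + F\right)\right) = - 25 \left(12 - 94\right) = \left(-25\right) \left(-82\right) = 2050$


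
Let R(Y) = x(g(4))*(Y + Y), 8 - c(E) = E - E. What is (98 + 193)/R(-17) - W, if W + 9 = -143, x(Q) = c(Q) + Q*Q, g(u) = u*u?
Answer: 454687/2992 ≈ 151.97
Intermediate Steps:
g(u) = u²
c(E) = 8 (c(E) = 8 - (E - E) = 8 - 1*0 = 8 + 0 = 8)
x(Q) = 8 + Q² (x(Q) = 8 + Q*Q = 8 + Q²)
R(Y) = 528*Y (R(Y) = (8 + (4²)²)*(Y + Y) = (8 + 16²)*(2*Y) = (8 + 256)*(2*Y) = 264*(2*Y) = 528*Y)
W = -152 (W = -9 - 143 = -152)
(98 + 193)/R(-17) - W = (98 + 193)/((528*(-17))) - 1*(-152) = 291/(-8976) + 152 = 291*(-1/8976) + 152 = -97/2992 + 152 = 454687/2992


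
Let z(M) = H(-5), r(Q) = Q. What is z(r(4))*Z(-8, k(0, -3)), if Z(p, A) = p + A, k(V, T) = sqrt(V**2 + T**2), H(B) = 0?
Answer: 0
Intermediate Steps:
z(M) = 0
k(V, T) = sqrt(T**2 + V**2)
Z(p, A) = A + p
z(r(4))*Z(-8, k(0, -3)) = 0*(sqrt((-3)**2 + 0**2) - 8) = 0*(sqrt(9 + 0) - 8) = 0*(sqrt(9) - 8) = 0*(3 - 8) = 0*(-5) = 0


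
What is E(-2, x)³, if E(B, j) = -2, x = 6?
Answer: -8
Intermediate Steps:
E(-2, x)³ = (-2)³ = -8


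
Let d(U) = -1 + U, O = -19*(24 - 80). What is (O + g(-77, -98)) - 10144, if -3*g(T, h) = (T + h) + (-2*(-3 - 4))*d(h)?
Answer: -25679/3 ≈ -8559.7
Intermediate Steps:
O = 1064 (O = -19*(-56) = 1064)
g(T, h) = 14/3 - 5*h - T/3 (g(T, h) = -((T + h) + (-2*(-3 - 4))*(-1 + h))/3 = -((T + h) + (-2*(-7))*(-1 + h))/3 = -((T + h) + 14*(-1 + h))/3 = -((T + h) + (-14 + 14*h))/3 = -(-14 + T + 15*h)/3 = 14/3 - 5*h - T/3)
(O + g(-77, -98)) - 10144 = (1064 + (14/3 - 5*(-98) - 1/3*(-77))) - 10144 = (1064 + (14/3 + 490 + 77/3)) - 10144 = (1064 + 1561/3) - 10144 = 4753/3 - 10144 = -25679/3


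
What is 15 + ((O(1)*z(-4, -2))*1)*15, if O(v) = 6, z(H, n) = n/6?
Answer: -15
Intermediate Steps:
z(H, n) = n/6 (z(H, n) = n*(⅙) = n/6)
15 + ((O(1)*z(-4, -2))*1)*15 = 15 + ((6*((⅙)*(-2)))*1)*15 = 15 + ((6*(-⅓))*1)*15 = 15 - 2*1*15 = 15 - 2*15 = 15 - 30 = -15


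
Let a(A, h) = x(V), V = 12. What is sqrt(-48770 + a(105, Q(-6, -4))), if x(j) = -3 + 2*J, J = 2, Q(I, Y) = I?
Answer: I*sqrt(48769) ≈ 220.84*I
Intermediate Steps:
x(j) = 1 (x(j) = -3 + 2*2 = -3 + 4 = 1)
a(A, h) = 1
sqrt(-48770 + a(105, Q(-6, -4))) = sqrt(-48770 + 1) = sqrt(-48769) = I*sqrt(48769)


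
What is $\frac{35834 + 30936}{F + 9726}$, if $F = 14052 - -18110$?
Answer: $\frac{3035}{1904} \approx 1.594$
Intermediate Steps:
$F = 32162$ ($F = 14052 + 18110 = 32162$)
$\frac{35834 + 30936}{F + 9726} = \frac{35834 + 30936}{32162 + 9726} = \frac{66770}{41888} = 66770 \cdot \frac{1}{41888} = \frac{3035}{1904}$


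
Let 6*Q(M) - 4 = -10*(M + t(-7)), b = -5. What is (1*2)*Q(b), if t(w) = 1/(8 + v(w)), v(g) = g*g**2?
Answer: 3620/201 ≈ 18.010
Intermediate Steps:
v(g) = g**3
t(w) = 1/(8 + w**3)
Q(M) = 45/67 - 5*M/3 (Q(M) = 2/3 + (-10*(M + 1/(8 + (-7)**3)))/6 = 2/3 + (-10*(M + 1/(8 - 343)))/6 = 2/3 + (-10*(M + 1/(-335)))/6 = 2/3 + (-10*(M - 1/335))/6 = 2/3 + (-10*(-1/335 + M))/6 = 2/3 + (2/67 - 10*M)/6 = 2/3 + (1/201 - 5*M/3) = 45/67 - 5*M/3)
(1*2)*Q(b) = (1*2)*(45/67 - 5/3*(-5)) = 2*(45/67 + 25/3) = 2*(1810/201) = 3620/201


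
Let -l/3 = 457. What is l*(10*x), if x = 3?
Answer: -41130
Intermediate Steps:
l = -1371 (l = -3*457 = -1371)
l*(10*x) = -13710*3 = -1371*30 = -41130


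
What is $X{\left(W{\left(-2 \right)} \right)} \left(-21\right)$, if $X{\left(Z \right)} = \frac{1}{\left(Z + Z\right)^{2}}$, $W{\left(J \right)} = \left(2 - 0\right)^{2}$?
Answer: $- \frac{21}{64} \approx -0.32813$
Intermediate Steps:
$W{\left(J \right)} = 4$ ($W{\left(J \right)} = \left(2 + 0\right)^{2} = 2^{2} = 4$)
$X{\left(Z \right)} = \frac{1}{4 Z^{2}}$ ($X{\left(Z \right)} = \frac{1}{\left(2 Z\right)^{2}} = \frac{1}{4 Z^{2}}$)
$X{\left(W{\left(-2 \right)} \right)} \left(-21\right) = \frac{1}{4 \cdot 16} \left(-21\right) = \frac{1}{4} \cdot \frac{1}{16} \left(-21\right) = \frac{1}{64} \left(-21\right) = - \frac{21}{64}$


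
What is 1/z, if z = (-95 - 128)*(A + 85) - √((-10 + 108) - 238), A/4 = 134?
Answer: I/(-138483*I + 2*√35) ≈ -7.2211e-6 + 6.1698e-10*I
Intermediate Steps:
A = 536 (A = 4*134 = 536)
z = -138483 - 2*I*√35 (z = (-95 - 128)*(536 + 85) - √((-10 + 108) - 238) = -223*621 - √(98 - 238) = -138483 - √(-140) = -138483 - 2*I*√35 ≈ -1.3848e+5 - 11.832*I)
1/z = 1/(-138483 - 2*I*√35)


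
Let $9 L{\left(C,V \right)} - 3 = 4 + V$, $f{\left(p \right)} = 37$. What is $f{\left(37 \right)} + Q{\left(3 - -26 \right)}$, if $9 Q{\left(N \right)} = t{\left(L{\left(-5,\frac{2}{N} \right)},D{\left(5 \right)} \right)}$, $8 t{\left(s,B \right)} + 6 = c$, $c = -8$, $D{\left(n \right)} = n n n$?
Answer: $\frac{1325}{36} \approx 36.806$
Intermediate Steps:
$D{\left(n \right)} = n^{3}$ ($D{\left(n \right)} = n^{2} n = n^{3}$)
$L{\left(C,V \right)} = \frac{7}{9} + \frac{V}{9}$ ($L{\left(C,V \right)} = \frac{1}{3} + \frac{4 + V}{9} = \frac{1}{3} + \left(\frac{4}{9} + \frac{V}{9}\right) = \frac{7}{9} + \frac{V}{9}$)
$t{\left(s,B \right)} = - \frac{7}{4}$ ($t{\left(s,B \right)} = - \frac{3}{4} + \frac{1}{8} \left(-8\right) = - \frac{3}{4} - 1 = - \frac{7}{4}$)
$Q{\left(N \right)} = - \frac{7}{36}$ ($Q{\left(N \right)} = \frac{1}{9} \left(- \frac{7}{4}\right) = - \frac{7}{36}$)
$f{\left(37 \right)} + Q{\left(3 - -26 \right)} = 37 - \frac{7}{36} = \frac{1325}{36}$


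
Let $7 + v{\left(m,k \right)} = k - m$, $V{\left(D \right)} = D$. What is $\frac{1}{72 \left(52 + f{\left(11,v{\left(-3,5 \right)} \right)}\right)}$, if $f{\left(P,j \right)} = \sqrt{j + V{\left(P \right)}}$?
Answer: $\frac{13}{48456} - \frac{\sqrt{3}}{96912} \approx 0.00025041$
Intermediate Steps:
$v{\left(m,k \right)} = -7 + k - m$ ($v{\left(m,k \right)} = -7 + \left(k - m\right) = -7 + k - m$)
$f{\left(P,j \right)} = \sqrt{P + j}$ ($f{\left(P,j \right)} = \sqrt{j + P} = \sqrt{P + j}$)
$\frac{1}{72 \left(52 + f{\left(11,v{\left(-3,5 \right)} \right)}\right)} = \frac{1}{72 \left(52 + \sqrt{11 - -1}\right)} = \frac{1}{72 \left(52 + \sqrt{11 + \left(-7 + 5 + 3\right)}\right)} = \frac{1}{72 \left(52 + \sqrt{11 + 1}\right)} = \frac{1}{72 \left(52 + \sqrt{12}\right)} = \frac{1}{72 \left(52 + 2 \sqrt{3}\right)} = \frac{1}{3744 + 144 \sqrt{3}}$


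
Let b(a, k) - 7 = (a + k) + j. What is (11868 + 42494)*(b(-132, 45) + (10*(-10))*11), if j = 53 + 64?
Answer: -57786806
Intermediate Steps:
j = 117
b(a, k) = 124 + a + k (b(a, k) = 7 + ((a + k) + 117) = 7 + (117 + a + k) = 124 + a + k)
(11868 + 42494)*(b(-132, 45) + (10*(-10))*11) = (11868 + 42494)*((124 - 132 + 45) + (10*(-10))*11) = 54362*(37 - 100*11) = 54362*(37 - 1100) = 54362*(-1063) = -57786806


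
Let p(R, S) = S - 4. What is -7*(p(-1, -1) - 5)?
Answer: 70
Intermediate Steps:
p(R, S) = -4 + S
-7*(p(-1, -1) - 5) = -7*((-4 - 1) - 5) = -7*(-5 - 5) = -7*(-10) = 70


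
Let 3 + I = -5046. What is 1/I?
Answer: -1/5049 ≈ -0.00019806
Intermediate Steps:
I = -5049 (I = -3 - 5046 = -5049)
1/I = 1/(-5049) = -1/5049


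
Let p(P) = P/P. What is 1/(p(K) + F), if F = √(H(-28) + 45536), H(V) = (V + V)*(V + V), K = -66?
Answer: -1/48671 + 156*√2/48671 ≈ 0.0045123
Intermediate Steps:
H(V) = 4*V² (H(V) = (2*V)*(2*V) = 4*V²)
p(P) = 1
F = 156*√2 (F = √(4*(-28)² + 45536) = √(4*784 + 45536) = √(3136 + 45536) = √48672 = 156*√2 ≈ 220.62)
1/(p(K) + F) = 1/(1 + 156*√2)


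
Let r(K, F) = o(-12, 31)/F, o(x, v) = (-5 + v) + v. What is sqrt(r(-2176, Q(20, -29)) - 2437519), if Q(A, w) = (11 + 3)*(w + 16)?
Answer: I*sqrt(80740389730)/182 ≈ 1561.3*I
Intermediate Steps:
o(x, v) = -5 + 2*v
Q(A, w) = 224 + 14*w (Q(A, w) = 14*(16 + w) = 224 + 14*w)
r(K, F) = 57/F (r(K, F) = (-5 + 2*31)/F = (-5 + 62)/F = 57/F)
sqrt(r(-2176, Q(20, -29)) - 2437519) = sqrt(57/(224 + 14*(-29)) - 2437519) = sqrt(57/(224 - 406) - 2437519) = sqrt(57/(-182) - 2437519) = sqrt(57*(-1/182) - 2437519) = sqrt(-57/182 - 2437519) = sqrt(-443628515/182) = I*sqrt(80740389730)/182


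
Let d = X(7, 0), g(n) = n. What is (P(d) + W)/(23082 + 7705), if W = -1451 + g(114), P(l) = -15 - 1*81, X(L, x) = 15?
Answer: -1433/30787 ≈ -0.046546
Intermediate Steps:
d = 15
P(l) = -96 (P(l) = -15 - 81 = -96)
W = -1337 (W = -1451 + 114 = -1337)
(P(d) + W)/(23082 + 7705) = (-96 - 1337)/(23082 + 7705) = -1433/30787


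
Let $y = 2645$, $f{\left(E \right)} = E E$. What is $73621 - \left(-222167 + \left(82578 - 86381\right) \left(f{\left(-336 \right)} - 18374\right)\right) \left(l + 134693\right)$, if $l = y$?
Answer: $49399013689175$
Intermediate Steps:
$f{\left(E \right)} = E^{2}$
$l = 2645$
$73621 - \left(-222167 + \left(82578 - 86381\right) \left(f{\left(-336 \right)} - 18374\right)\right) \left(l + 134693\right) = 73621 - \left(-222167 + \left(82578 - 86381\right) \left(\left(-336\right)^{2} - 18374\right)\right) \left(2645 + 134693\right) = 73621 - \left(-222167 - 3803 \left(112896 - 18374\right)\right) 137338 = 73621 - \left(-222167 - 359467166\right) 137338 = 73621 - \left(-359689333\right) 137338 = 73621 - -49399013615554 = 73621 + 49399013615554 = 49399013689175$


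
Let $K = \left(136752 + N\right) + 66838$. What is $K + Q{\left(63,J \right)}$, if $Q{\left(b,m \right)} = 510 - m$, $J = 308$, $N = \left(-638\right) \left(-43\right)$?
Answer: $231226$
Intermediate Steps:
$N = 27434$
$K = 231024$ ($K = \left(136752 + 27434\right) + 66838 = 164186 + 66838 = 231024$)
$K + Q{\left(63,J \right)} = 231024 + \left(510 - 308\right) = 231024 + 202 = 231226$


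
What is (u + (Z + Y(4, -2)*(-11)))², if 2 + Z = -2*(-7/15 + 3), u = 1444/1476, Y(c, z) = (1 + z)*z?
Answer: 2685623329/3404025 ≈ 788.96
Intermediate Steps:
Y(c, z) = z*(1 + z)
u = 361/369 (u = 1444*(1/1476) = 361/369 ≈ 0.97832)
Z = -106/15 (Z = -2 - 2*(-7/15 + 3) = -2 - 2*38/15 = -2 - 76/15 = -106/15 ≈ -7.0667)
(u + (Z + Y(4, -2)*(-11)))² = (361/369 + (-106/15 - 2*(1 - 2)*(-11)))² = (361/369 + (-106/15 - 2*(-1)*(-11)))² = (361/369 + (-106/15 + 2*(-11)))² = (361/369 + (-106/15 - 22))² = (361/369 - 436/15)² = (-51823/1845)² = 2685623329/3404025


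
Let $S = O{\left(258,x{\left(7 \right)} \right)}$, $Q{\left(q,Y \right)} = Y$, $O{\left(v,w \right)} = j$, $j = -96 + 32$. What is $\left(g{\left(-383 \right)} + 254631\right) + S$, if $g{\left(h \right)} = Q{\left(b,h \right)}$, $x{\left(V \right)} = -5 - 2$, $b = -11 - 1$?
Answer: $254184$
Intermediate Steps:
$b = -12$ ($b = -11 - 1 = -12$)
$x{\left(V \right)} = -7$
$j = -64$
$O{\left(v,w \right)} = -64$
$S = -64$
$g{\left(h \right)} = h$
$\left(g{\left(-383 \right)} + 254631\right) + S = \left(-383 + 254631\right) - 64 = 254248 - 64 = 254184$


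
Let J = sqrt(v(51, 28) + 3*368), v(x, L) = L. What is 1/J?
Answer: sqrt(283)/566 ≈ 0.029722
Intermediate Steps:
J = 2*sqrt(283) (J = sqrt(28 + 3*368) = sqrt(28 + 1104) = sqrt(1132) = 2*sqrt(283) ≈ 33.645)
1/J = 1/(2*sqrt(283)) = sqrt(283)/566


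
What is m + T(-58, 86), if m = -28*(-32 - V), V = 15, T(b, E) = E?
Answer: 1402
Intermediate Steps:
m = 1316 (m = -28*(-32 - 1*15) = -28*(-32 - 15) = -28*(-47) = 1316)
m + T(-58, 86) = 1316 + 86 = 1402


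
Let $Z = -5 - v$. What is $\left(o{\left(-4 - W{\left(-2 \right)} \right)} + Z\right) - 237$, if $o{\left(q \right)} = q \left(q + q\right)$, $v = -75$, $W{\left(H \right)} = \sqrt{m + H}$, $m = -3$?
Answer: $-145 + 16 i \sqrt{5} \approx -145.0 + 35.777 i$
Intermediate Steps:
$W{\left(H \right)} = \sqrt{-3 + H}$
$Z = 70$ ($Z = -5 - -75 = -5 + 75 = 70$)
$o{\left(q \right)} = 2 q^{2}$ ($o{\left(q \right)} = q 2 q = 2 q^{2}$)
$\left(o{\left(-4 - W{\left(-2 \right)} \right)} + Z\right) - 237 = \left(2 \left(-4 - \sqrt{-3 - 2}\right)^{2} + 70\right) - 237 = \left(2 \left(-4 - \sqrt{-5}\right)^{2} + 70\right) - 237 = \left(2 \left(-4 - i \sqrt{5}\right)^{2} + 70\right) - 237 = \left(70 + 2 \left(-4 - i \sqrt{5}\right)^{2}\right) - 237 = -167 + 2 \left(-4 - i \sqrt{5}\right)^{2}$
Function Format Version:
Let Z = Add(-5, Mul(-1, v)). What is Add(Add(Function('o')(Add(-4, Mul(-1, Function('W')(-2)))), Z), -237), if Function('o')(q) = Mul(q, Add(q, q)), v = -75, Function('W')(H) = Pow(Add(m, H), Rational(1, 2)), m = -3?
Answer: Add(-145, Mul(16, I, Pow(5, Rational(1, 2)))) ≈ Add(-145.00, Mul(35.777, I))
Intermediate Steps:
Function('W')(H) = Pow(Add(-3, H), Rational(1, 2))
Z = 70 (Z = Add(-5, Mul(-1, -75)) = Add(-5, 75) = 70)
Function('o')(q) = Mul(2, Pow(q, 2)) (Function('o')(q) = Mul(q, Mul(2, q)) = Mul(2, Pow(q, 2)))
Add(Add(Function('o')(Add(-4, Mul(-1, Function('W')(-2)))), Z), -237) = Add(Add(Mul(2, Pow(Add(-4, Mul(-1, Pow(Add(-3, -2), Rational(1, 2)))), 2)), 70), -237) = Add(Add(Mul(2, Pow(Add(-4, Mul(-1, Pow(-5, Rational(1, 2)))), 2)), 70), -237) = Add(Add(Mul(2, Pow(Add(-4, Mul(-1, Mul(I, Pow(5, Rational(1, 2))))), 2)), 70), -237) = Add(Add(Mul(2, Pow(Add(-4, Mul(-1, I, Pow(5, Rational(1, 2)))), 2)), 70), -237) = Add(Add(70, Mul(2, Pow(Add(-4, Mul(-1, I, Pow(5, Rational(1, 2)))), 2))), -237) = Add(-167, Mul(2, Pow(Add(-4, Mul(-1, I, Pow(5, Rational(1, 2)))), 2)))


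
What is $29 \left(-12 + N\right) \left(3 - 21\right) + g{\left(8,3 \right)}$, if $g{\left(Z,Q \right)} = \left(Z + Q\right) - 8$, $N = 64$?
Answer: $-27141$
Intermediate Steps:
$g{\left(Z,Q \right)} = -8 + Q + Z$ ($g{\left(Z,Q \right)} = \left(Q + Z\right) - 8 = -8 + Q + Z$)
$29 \left(-12 + N\right) \left(3 - 21\right) + g{\left(8,3 \right)} = 29 \left(-12 + 64\right) \left(3 - 21\right) + \left(-8 + 3 + 8\right) = 29 \cdot 52 \left(-18\right) + 3 = 29 \left(-936\right) + 3 = -27144 + 3 = -27141$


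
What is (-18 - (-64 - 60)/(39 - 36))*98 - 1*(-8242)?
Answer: 31586/3 ≈ 10529.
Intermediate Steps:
(-18 - (-64 - 60)/(39 - 36))*98 - 1*(-8242) = (-18 - (-124)/3)*98 + 8242 = (-18 - 1*(-124/3))*98 + 8242 = (-18 + 124/3)*98 + 8242 = (70/3)*98 + 8242 = 6860/3 + 8242 = 31586/3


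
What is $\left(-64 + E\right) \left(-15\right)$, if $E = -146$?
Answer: $3150$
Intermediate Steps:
$\left(-64 + E\right) \left(-15\right) = \left(-64 - 146\right) \left(-15\right) = \left(-210\right) \left(-15\right) = 3150$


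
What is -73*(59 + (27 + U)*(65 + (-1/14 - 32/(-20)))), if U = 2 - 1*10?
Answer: -6760749/70 ≈ -96582.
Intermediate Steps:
U = -8 (U = 2 - 10 = -8)
-73*(59 + (27 + U)*(65 + (-1/14 - 32/(-20)))) = -73*(59 + (27 - 8)*(65 + (-1/14 - 32/(-20)))) = -73*(59 + 19*(65 + (-1*1/14 - 32*(-1/20)))) = -73*(59 + 19*(65 + (-1/14 + 8/5))) = -73*(59 + 19*(65 + 107/70)) = -73*(59 + 19*(4657/70)) = -73*(59 + 88483/70) = -73*92613/70 = -6760749/70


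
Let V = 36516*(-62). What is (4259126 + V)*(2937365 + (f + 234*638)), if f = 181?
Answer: 6158655446292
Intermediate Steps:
V = -2263992
(4259126 + V)*(2937365 + (f + 234*638)) = (4259126 - 2263992)*(2937365 + (181 + 234*638)) = 1995134*(2937365 + (181 + 149292)) = 1995134*(2937365 + 149473) = 1995134*3086838 = 6158655446292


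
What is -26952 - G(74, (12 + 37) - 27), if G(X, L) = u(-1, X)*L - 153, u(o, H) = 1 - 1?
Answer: -26799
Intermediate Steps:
u(o, H) = 0
G(X, L) = -153 (G(X, L) = 0*L - 153 = 0 - 153 = -153)
-26952 - G(74, (12 + 37) - 27) = -26952 - 1*(-153) = -26952 + 153 = -26799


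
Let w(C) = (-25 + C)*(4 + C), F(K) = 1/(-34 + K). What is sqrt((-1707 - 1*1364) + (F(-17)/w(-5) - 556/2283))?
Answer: I*sqrt(462619584326870)/388110 ≈ 55.419*I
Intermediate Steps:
sqrt((-1707 - 1*1364) + (F(-17)/w(-5) - 556/2283)) = sqrt((-1707 - 1*1364) + (1/((-34 - 17)*(-100 + (-5)**2 - 21*(-5))) - 556/2283)) = sqrt((-1707 - 1364) + (1/((-51)*(-100 + 25 + 105)) - 556*1/2283)) = sqrt(-3071 + (-1/51/30 - 556/2283)) = sqrt(-3071 + (-1/51*1/30 - 556/2283)) = sqrt(-3071 + (-1/1530 - 556/2283)) = sqrt(-3071 - 284321/1164330) = sqrt(-3575941751/1164330) = I*sqrt(462619584326870)/388110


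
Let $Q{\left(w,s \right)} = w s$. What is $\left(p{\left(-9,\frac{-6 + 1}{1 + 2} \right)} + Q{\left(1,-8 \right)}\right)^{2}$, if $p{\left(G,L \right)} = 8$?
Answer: $0$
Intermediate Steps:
$Q{\left(w,s \right)} = s w$
$\left(p{\left(-9,\frac{-6 + 1}{1 + 2} \right)} + Q{\left(1,-8 \right)}\right)^{2} = \left(8 - 8\right)^{2} = 0^{2} = 0$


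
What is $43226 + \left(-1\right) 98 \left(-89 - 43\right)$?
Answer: $56162$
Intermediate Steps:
$43226 + \left(-1\right) 98 \left(-89 - 43\right) = 43226 - -12936 = 43226 + 12936 = 56162$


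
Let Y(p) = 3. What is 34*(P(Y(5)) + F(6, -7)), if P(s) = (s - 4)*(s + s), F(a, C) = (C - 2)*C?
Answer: 1938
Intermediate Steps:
F(a, C) = C*(-2 + C) (F(a, C) = (-2 + C)*C = C*(-2 + C))
P(s) = 2*s*(-4 + s) (P(s) = (-4 + s)*(2*s) = 2*s*(-4 + s))
34*(P(Y(5)) + F(6, -7)) = 34*(2*3*(-4 + 3) - 7*(-2 - 7)) = 34*(2*3*(-1) - 7*(-9)) = 34*(-6 + 63) = 34*57 = 1938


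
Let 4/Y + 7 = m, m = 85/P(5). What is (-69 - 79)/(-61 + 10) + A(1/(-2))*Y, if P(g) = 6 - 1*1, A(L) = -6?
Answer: 128/255 ≈ 0.50196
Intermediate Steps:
P(g) = 5 (P(g) = 6 - 1 = 5)
m = 17 (m = 85/5 = 85*(⅕) = 17)
Y = ⅖ (Y = 4/(-7 + 17) = 4/10 = 4*(⅒) = ⅖ ≈ 0.40000)
(-69 - 79)/(-61 + 10) + A(1/(-2))*Y = (-69 - 79)/(-61 + 10) - 6*⅖ = -148/(-51) - 12/5 = -148*(-1/51) - 12/5 = 148/51 - 12/5 = 128/255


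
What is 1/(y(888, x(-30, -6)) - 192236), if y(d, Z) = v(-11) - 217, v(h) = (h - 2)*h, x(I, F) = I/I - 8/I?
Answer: -1/192310 ≈ -5.1999e-6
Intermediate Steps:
x(I, F) = 1 - 8/I
v(h) = h*(-2 + h) (v(h) = (-2 + h)*h = h*(-2 + h))
y(d, Z) = -74 (y(d, Z) = -11*(-2 - 11) - 217 = -11*(-13) - 217 = 143 - 217 = -74)
1/(y(888, x(-30, -6)) - 192236) = 1/(-74 - 192236) = 1/(-192310) = -1/192310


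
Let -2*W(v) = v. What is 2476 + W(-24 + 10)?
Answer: 2483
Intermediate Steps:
W(v) = -v/2
2476 + W(-24 + 10) = 2476 - (-24 + 10)/2 = 2476 - ½*(-14) = 2476 + 7 = 2483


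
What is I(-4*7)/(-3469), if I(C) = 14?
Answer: -14/3469 ≈ -0.0040357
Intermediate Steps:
I(-4*7)/(-3469) = 14/(-3469) = 14*(-1/3469) = -14/3469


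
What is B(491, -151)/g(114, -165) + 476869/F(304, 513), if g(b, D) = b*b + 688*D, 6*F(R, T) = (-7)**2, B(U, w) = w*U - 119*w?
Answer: 23968619047/410473 ≈ 58393.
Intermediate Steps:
B(U, w) = -119*w + U*w (B(U, w) = U*w - 119*w = -119*w + U*w)
F(R, T) = 49/6 (F(R, T) = (1/6)*(-7)**2 = (1/6)*49 = 49/6)
g(b, D) = b**2 + 688*D
B(491, -151)/g(114, -165) + 476869/F(304, 513) = (-151*(-119 + 491))/(114**2 + 688*(-165)) + 476869/(49/6) = (-151*372)/(12996 - 113520) + 476869*(6/49) = -56172/(-100524) + 2861214/49 = -56172*(-1/100524) + 2861214/49 = 4681/8377 + 2861214/49 = 23968619047/410473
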